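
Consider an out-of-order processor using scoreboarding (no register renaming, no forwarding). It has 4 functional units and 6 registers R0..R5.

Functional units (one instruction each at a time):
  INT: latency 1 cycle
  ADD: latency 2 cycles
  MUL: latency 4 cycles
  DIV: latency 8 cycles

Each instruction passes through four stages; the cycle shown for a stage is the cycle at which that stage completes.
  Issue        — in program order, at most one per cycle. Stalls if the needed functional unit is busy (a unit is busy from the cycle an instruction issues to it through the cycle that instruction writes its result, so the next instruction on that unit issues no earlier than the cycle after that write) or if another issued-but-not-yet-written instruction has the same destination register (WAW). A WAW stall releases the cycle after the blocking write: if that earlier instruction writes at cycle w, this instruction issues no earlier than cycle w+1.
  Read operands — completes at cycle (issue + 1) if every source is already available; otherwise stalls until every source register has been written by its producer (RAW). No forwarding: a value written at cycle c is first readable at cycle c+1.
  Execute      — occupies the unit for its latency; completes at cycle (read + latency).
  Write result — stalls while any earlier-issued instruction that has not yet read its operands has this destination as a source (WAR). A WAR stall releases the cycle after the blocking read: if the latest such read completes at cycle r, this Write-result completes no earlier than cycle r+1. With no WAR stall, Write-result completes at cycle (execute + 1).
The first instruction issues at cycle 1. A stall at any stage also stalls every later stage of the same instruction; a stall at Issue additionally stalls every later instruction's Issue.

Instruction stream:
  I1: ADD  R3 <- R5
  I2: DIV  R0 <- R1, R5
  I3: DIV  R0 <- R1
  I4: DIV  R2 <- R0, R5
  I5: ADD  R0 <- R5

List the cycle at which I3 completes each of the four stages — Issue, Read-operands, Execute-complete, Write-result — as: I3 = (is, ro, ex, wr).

[1] issue I1 (ADD)
[2] I1 read-ops, issue I2 (DIV)
[3] I2 read-ops
[4] I1 finished on ADD
[5] I1→R3
[11] I2 finished on DIV
[12] I2→R0
[13] issue I3 (DIV)
[14] I3 read-ops
[22] I3 finished on DIV
[23] I3→R0
[24] issue I4 (DIV)
[25] I4 read-ops, issue I5 (ADD)
[26] I5 read-ops
[28] I5 finished on ADD
[29] I5→R0
[33] I4 finished on DIV
[34] I4→R2

I3 = (13, 14, 22, 23)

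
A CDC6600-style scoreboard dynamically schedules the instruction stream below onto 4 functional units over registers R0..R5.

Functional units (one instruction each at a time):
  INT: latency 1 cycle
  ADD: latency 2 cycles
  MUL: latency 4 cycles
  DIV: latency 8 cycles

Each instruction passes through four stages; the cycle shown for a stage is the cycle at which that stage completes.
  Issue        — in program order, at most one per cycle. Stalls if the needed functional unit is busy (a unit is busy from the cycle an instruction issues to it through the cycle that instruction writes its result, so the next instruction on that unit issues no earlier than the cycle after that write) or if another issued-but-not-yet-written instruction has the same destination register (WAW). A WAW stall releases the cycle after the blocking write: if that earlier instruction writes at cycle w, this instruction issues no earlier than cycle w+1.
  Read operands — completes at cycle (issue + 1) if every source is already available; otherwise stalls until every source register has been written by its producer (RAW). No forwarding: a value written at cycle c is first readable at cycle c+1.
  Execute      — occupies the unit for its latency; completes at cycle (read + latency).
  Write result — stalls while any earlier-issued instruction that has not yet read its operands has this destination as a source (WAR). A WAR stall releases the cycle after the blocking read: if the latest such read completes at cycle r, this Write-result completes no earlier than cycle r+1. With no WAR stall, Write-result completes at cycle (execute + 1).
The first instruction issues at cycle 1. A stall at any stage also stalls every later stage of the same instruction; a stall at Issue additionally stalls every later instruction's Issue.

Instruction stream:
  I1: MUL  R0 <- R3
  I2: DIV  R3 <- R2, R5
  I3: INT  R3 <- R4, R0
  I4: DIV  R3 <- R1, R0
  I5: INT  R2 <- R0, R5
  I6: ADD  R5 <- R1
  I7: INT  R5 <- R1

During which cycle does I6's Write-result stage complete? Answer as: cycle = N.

cycle = 23

[1] I1 issues→MUL
[2] I1 reads | I2 issues→DIV
[3] I2 reads
[6] I1 exec-done
[7] I1 writes R0
[11] I2 exec-done
[12] I2 writes R3
[13] I3 issues→INT
[14] I3 reads
[15] I3 exec-done
[16] I3 writes R3
[17] I4 issues→DIV
[18] I4 reads | I5 issues→INT
[19] I5 reads | I6 issues→ADD
[20] I5 exec-done | I6 reads
[21] I5 writes R2
[22] I6 exec-done
[23] I6 writes R5
[24] I7 issues→INT
[25] I7 reads
[26] I4 exec-done | I7 exec-done
[27] I4 writes R3 | I7 writes R5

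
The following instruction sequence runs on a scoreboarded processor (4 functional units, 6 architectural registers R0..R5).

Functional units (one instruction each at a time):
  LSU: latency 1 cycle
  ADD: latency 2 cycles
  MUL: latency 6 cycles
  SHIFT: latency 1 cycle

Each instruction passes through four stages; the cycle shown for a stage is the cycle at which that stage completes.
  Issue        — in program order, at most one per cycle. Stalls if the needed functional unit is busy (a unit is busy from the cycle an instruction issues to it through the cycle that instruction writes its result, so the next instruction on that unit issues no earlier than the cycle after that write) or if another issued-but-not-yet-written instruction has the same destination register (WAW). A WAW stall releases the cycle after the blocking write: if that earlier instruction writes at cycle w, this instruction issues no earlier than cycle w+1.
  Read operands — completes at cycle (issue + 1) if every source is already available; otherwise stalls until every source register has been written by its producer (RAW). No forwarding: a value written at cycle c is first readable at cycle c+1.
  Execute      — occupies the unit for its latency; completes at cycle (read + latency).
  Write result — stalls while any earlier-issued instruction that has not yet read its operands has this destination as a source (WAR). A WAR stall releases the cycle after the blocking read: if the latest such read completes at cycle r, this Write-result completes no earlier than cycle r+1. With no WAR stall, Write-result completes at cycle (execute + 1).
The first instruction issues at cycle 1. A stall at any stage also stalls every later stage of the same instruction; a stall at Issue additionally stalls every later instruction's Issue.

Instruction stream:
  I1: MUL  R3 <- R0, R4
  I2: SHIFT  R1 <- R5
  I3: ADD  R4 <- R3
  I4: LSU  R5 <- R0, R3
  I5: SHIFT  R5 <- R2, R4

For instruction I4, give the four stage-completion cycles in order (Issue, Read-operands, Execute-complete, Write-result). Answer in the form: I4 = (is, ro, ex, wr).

I4 = (4, 10, 11, 12)

1) issue 1, read 2, done 8, write 9
2) issue 2, read 3, done 4, write 5
3) issue 3, read 10, done 12, write 13  <RAW R3: wait I1 write@9>
4) issue 4, read 10, done 11, write 12  <RAW R3: wait I1 write@9>
5) issue 13, read 14, done 15, write 16  <WAW R5: wait I4 write@12>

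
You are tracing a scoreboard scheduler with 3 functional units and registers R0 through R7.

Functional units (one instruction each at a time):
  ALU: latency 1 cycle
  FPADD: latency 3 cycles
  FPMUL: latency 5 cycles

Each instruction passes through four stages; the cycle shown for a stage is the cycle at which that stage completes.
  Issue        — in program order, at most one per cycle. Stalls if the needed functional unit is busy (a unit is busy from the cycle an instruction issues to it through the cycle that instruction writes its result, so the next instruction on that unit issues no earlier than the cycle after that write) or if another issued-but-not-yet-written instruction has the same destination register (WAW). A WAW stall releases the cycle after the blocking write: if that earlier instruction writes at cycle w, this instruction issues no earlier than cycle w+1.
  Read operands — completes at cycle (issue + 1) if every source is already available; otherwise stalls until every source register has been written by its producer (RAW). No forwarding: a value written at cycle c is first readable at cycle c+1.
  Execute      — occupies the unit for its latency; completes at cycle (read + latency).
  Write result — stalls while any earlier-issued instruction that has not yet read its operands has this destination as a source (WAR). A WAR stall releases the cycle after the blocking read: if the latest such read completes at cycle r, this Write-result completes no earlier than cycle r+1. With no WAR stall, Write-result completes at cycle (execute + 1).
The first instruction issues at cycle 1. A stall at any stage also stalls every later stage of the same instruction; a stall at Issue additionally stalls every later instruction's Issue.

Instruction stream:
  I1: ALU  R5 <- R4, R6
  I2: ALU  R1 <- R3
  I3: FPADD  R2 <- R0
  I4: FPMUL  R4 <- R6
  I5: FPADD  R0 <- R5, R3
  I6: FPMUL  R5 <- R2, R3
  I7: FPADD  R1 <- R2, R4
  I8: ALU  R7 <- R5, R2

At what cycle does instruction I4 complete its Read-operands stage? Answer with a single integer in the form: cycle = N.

cycle = 8

1) issue 1, read 2, done 3, write 4
2) issue 5, read 6, done 7, write 8  <struct: ALU busy until I1 writes@4>
3) issue 6, read 7, done 10, write 11
4) issue 7, read 8, done 13, write 14
5) issue 12, read 13, done 16, write 17  <struct: FPADD busy until I3 writes@11>
6) issue 15, read 16, done 21, write 22  <struct: FPMUL busy until I4 writes@14>
7) issue 18, read 19, done 22, write 23  <struct: FPADD busy until I5 writes@17>
8) issue 19, read 23, done 24, write 25  <RAW R5: wait I6 write@22>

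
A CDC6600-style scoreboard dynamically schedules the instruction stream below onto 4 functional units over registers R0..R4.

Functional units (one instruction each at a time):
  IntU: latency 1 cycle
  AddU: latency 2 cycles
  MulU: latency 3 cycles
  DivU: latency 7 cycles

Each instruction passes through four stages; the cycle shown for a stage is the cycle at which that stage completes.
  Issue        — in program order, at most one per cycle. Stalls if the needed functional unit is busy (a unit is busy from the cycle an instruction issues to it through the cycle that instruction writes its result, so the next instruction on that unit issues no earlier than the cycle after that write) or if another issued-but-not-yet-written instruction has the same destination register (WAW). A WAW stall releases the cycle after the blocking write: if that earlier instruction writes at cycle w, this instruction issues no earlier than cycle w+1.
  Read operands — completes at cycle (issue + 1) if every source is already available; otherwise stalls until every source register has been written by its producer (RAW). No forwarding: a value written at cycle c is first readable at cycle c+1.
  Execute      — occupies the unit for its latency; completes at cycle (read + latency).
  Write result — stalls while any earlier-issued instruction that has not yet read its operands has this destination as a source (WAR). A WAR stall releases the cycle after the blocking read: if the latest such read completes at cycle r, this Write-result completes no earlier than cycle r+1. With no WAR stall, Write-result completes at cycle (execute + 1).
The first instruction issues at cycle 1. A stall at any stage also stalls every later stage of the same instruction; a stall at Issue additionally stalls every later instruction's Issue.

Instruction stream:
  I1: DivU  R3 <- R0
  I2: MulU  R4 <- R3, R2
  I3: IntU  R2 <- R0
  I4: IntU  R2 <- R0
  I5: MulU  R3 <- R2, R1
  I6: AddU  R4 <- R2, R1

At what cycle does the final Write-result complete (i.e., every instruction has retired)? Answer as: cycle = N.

cycle = 21

cycle 1: issue I1 (DivU)
cycle 2: I1 read-ops; issue I2 (MulU)
cycle 3: issue I3 (IntU)
cycle 4: I3 read-ops
cycle 5: I3 finished on IntU
cycle 9: I1 finished on DivU
cycle 10: I1→R3
cycle 11: I2 read-ops
cycle 12: I3→R2
cycle 13: issue I4 (IntU)
cycle 14: I2 finished on MulU; I4 read-ops
cycle 15: I2→R4; I4 finished on IntU
cycle 16: I4→R2; issue I5 (MulU)
cycle 17: I5 read-ops; issue I6 (AddU)
cycle 18: I6 read-ops
cycle 20: I5 finished on MulU; I6 finished on AddU
cycle 21: I5→R3; I6→R4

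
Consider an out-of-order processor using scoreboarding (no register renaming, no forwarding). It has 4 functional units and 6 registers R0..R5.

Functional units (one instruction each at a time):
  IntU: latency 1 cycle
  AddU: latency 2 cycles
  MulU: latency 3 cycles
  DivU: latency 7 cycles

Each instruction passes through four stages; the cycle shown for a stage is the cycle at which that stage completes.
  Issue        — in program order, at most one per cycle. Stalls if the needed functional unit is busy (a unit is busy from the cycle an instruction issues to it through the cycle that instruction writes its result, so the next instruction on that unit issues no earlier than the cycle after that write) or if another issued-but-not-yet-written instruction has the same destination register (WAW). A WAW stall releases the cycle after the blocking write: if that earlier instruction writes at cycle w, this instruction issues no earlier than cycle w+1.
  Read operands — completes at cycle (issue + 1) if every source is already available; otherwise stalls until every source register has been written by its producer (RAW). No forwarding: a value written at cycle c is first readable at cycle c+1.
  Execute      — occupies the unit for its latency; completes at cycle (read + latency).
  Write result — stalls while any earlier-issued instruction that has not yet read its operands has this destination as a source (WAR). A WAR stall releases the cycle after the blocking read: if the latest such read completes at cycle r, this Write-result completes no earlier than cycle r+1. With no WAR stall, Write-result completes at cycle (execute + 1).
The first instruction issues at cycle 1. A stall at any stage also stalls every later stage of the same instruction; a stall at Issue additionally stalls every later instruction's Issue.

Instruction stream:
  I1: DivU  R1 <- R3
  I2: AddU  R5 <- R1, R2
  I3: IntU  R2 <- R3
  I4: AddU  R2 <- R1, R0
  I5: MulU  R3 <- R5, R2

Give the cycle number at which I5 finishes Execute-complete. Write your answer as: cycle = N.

cycle = 23

I1 -> (1, 2, 9, 10)
I2 -> (2, 11, 13, 14)  // RAW R1: wait I1 write@10
I3 -> (3, 4, 5, 12)  // WAR R2: wait I2 read@11
I4 -> (15, 16, 18, 19)  // struct: AddU busy until I2 writes@14
I5 -> (16, 20, 23, 24)  // RAW R2: wait I4 write@19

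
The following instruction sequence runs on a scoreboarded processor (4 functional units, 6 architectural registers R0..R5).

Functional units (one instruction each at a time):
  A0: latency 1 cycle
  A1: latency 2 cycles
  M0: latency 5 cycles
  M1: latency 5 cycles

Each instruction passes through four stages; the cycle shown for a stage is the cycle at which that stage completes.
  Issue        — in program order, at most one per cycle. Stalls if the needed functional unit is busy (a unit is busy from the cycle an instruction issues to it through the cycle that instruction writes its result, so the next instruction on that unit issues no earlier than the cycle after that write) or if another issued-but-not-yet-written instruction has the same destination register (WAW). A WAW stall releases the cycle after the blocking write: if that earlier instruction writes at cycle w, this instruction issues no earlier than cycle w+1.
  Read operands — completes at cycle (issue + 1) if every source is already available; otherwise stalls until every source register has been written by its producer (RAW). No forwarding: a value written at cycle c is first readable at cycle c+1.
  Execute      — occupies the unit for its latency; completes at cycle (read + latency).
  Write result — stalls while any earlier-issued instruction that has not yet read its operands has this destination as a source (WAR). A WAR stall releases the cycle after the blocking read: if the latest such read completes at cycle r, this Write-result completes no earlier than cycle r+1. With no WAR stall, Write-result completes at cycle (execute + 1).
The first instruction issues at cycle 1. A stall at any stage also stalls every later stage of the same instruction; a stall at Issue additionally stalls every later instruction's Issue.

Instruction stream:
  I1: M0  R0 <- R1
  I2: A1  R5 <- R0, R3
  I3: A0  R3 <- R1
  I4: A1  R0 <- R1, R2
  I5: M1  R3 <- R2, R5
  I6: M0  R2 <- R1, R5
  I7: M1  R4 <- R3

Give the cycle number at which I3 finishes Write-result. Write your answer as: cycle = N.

cycle 1: I1→M0
cycle 2: I1 RO | I2→A1
cycle 3: I3→A0
cycle 4: I3 RO
cycle 5: I3 EX
cycle 7: I1 EX
cycle 8: I1 WR R0
cycle 9: I2 RO
cycle 10: I3 WR R3
cycle 11: I2 EX
cycle 12: I2 WR R5
cycle 13: I4→A1
cycle 14: I4 RO | I5→M1
cycle 15: I5 RO | I6→M0
cycle 16: I4 EX | I6 RO
cycle 17: I4 WR R0
cycle 20: I5 EX
cycle 21: I5 WR R3 | I6 EX
cycle 22: I6 WR R2 | I7→M1
cycle 23: I7 RO
cycle 28: I7 EX
cycle 29: I7 WR R4

cycle = 10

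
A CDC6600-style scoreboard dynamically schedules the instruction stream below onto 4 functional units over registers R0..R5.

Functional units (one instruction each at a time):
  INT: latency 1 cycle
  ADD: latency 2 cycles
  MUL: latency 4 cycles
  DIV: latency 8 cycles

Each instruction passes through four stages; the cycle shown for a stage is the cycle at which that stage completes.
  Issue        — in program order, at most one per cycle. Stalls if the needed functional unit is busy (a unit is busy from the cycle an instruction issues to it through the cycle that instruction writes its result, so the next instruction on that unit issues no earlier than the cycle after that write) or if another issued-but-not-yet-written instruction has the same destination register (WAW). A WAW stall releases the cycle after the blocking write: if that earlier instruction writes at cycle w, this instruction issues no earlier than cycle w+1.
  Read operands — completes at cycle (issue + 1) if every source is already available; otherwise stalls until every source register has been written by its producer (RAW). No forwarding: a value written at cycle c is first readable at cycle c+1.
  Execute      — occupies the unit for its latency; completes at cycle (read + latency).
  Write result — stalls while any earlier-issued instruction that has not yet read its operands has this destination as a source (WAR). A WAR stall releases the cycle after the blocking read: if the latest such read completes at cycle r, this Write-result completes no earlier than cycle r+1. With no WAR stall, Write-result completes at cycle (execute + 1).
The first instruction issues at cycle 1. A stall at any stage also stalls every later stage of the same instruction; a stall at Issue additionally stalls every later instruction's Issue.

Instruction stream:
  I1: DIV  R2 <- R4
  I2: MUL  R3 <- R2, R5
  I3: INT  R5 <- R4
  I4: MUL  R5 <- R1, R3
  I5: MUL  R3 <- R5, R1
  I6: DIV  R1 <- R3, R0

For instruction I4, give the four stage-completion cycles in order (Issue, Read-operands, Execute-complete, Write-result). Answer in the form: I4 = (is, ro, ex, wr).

I1 -> (1, 2, 10, 11)
I2 -> (2, 12, 16, 17)  // RAW R2: wait I1 write@11
I3 -> (3, 4, 5, 13)  // WAR R5: wait I2 read@12
I4 -> (18, 19, 23, 24)  // struct: MUL busy until I2 writes@17
I5 -> (25, 26, 30, 31)  // struct: MUL busy until I4 writes@24
I6 -> (26, 32, 40, 41)  // RAW R3: wait I5 write@31

I4 = (18, 19, 23, 24)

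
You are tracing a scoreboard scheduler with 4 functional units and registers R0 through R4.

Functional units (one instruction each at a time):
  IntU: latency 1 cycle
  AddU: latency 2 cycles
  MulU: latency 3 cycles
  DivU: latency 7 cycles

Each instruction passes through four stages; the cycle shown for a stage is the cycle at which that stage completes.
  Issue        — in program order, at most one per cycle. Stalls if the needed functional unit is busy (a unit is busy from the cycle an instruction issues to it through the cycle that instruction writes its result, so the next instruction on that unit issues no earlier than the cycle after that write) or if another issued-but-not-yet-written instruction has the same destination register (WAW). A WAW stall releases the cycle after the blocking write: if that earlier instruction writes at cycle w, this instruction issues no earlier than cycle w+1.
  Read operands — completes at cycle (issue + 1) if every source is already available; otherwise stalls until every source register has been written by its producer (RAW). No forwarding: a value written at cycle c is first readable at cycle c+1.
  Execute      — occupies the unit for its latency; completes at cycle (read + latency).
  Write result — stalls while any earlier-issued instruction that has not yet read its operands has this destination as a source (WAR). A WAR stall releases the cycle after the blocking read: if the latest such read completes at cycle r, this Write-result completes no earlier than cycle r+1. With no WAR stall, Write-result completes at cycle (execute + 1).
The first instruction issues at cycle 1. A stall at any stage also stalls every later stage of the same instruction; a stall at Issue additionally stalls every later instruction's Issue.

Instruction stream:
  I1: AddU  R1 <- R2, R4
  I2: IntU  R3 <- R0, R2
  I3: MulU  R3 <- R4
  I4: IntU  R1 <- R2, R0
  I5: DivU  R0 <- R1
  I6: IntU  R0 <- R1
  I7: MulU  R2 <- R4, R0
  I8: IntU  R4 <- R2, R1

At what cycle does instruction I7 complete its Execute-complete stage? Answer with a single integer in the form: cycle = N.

cycle = 27

t=1  I1→AddU
t=2  I1 RO, I2→IntU
t=3  I2 RO
t=4  I1 EX, I2 EX
t=5  I1 WR R1, I2 WR R3
t=6  I3→MulU
t=7  I3 RO, I4→IntU
t=8  I4 RO, I5→DivU
t=9  I4 EX
t=10  I3 EX, I4 WR R1
t=11  I3 WR R3, I5 RO
t=18  I5 EX
t=19  I5 WR R0
t=20  I6→IntU
t=21  I6 RO, I7→MulU
t=22  I6 EX
t=23  I6 WR R0
t=24  I7 RO, I8→IntU
t=27  I7 EX
t=28  I7 WR R2
t=29  I8 RO
t=30  I8 EX
t=31  I8 WR R4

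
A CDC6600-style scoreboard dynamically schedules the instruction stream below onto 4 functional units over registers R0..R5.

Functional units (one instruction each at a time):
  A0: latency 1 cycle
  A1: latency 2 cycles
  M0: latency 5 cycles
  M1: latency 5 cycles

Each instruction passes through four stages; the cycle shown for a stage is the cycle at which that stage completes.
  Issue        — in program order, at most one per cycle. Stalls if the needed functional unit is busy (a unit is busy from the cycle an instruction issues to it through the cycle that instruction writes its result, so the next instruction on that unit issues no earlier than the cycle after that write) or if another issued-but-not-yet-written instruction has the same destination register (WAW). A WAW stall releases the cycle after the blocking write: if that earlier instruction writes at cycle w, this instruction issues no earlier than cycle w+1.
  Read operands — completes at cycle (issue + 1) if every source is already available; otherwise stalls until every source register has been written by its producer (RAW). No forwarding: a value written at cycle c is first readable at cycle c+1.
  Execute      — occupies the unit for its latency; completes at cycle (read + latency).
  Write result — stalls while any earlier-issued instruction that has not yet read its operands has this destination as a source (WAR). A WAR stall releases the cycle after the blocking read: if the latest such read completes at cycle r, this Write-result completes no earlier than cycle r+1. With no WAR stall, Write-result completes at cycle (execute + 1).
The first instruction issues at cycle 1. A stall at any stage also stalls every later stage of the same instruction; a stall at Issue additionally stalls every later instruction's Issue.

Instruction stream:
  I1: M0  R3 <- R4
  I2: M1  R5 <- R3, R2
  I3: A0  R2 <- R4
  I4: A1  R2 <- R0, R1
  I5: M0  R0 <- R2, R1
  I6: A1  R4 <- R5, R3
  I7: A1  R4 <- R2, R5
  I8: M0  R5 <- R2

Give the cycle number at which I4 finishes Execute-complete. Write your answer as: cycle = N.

  I1 | 1 | 2 | 7 | 8
  I2 | 2 | 9 | 14 | 15   RAW R3: wait I1 write@8
  I3 | 3 | 4 | 5 | 10   WAR R2: wait I2 read@9
  I4 | 11 | 12 | 14 | 15   WAW R2: wait I3 write@10
  I5 | 12 | 16 | 21 | 22   RAW R2: wait I4 write@15
  I6 | 16 | 17 | 19 | 20   struct: A1 busy until I4 writes@15
  I7 | 21 | 22 | 24 | 25   struct: A1 busy until I6 writes@20
  I8 | 23 | 24 | 29 | 30   struct: M0 busy until I5 writes@22

cycle = 14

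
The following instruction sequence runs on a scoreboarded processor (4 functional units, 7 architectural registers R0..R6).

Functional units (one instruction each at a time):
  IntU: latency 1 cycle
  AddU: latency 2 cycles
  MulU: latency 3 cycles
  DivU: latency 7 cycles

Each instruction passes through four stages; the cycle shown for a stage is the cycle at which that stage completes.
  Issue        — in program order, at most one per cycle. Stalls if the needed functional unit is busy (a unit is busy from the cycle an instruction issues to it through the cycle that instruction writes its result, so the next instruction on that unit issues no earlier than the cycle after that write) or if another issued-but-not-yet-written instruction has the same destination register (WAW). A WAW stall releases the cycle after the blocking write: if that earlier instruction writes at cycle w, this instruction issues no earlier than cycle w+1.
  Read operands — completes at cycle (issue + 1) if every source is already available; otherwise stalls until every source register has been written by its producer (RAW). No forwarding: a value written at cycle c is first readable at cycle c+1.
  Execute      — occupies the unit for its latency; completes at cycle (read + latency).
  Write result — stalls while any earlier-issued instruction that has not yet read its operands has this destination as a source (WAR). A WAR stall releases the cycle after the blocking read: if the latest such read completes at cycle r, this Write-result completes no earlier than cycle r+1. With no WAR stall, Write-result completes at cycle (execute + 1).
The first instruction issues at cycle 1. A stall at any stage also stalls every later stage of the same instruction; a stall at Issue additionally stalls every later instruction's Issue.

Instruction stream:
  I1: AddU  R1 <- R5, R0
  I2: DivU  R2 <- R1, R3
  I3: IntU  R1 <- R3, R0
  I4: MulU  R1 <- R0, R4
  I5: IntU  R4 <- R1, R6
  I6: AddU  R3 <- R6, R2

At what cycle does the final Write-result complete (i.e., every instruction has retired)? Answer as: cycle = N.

cycle 1: I1 dispatched to AddU
cycle 2: I1 operands ready; I2 dispatched to DivU
cycle 4: I1 complete
cycle 5: R1←I1
cycle 6: I2 operands ready; I3 dispatched to IntU
cycle 7: I3 operands ready
cycle 8: I3 complete
cycle 9: R1←I3
cycle 10: I4 dispatched to MulU
cycle 11: I4 operands ready; I5 dispatched to IntU
cycle 12: I6 dispatched to AddU
cycle 13: I2 complete
cycle 14: R2←I2; I4 complete
cycle 15: R1←I4; I6 operands ready
cycle 16: I5 operands ready
cycle 17: I5 complete; I6 complete
cycle 18: R4←I5; R3←I6

cycle = 18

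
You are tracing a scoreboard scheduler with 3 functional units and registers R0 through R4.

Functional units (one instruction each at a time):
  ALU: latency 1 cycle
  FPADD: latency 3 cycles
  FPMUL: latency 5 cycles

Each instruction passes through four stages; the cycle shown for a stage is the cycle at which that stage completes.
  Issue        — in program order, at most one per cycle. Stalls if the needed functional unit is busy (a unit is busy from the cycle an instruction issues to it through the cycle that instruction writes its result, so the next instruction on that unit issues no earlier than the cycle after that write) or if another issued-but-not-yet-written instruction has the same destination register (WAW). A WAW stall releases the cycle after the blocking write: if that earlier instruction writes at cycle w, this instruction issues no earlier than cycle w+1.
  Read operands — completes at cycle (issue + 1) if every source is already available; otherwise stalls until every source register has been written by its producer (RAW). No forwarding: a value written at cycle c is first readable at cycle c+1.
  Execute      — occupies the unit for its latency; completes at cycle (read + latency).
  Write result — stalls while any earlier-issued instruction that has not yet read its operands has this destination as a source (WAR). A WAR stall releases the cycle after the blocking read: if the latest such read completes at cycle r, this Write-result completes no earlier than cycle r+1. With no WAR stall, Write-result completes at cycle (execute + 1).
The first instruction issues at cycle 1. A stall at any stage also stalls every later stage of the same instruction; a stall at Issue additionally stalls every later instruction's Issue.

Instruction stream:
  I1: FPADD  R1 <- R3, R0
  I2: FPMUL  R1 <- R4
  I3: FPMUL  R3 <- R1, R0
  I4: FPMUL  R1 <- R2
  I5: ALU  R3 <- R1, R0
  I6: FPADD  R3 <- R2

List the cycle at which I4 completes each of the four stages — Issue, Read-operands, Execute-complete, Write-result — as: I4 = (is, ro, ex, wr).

t=1  I1 issues→FPADD
t=2  I1 reads
t=5  I1 exec-done
t=6  I1 writes R1
t=7  I2 issues→FPMUL
t=8  I2 reads
t=13  I2 exec-done
t=14  I2 writes R1
t=15  I3 issues→FPMUL
t=16  I3 reads
t=21  I3 exec-done
t=22  I3 writes R3
t=23  I4 issues→FPMUL
t=24  I4 reads · I5 issues→ALU
t=29  I4 exec-done
t=30  I4 writes R1
t=31  I5 reads
t=32  I5 exec-done
t=33  I5 writes R3
t=34  I6 issues→FPADD
t=35  I6 reads
t=38  I6 exec-done
t=39  I6 writes R3

I4 = (23, 24, 29, 30)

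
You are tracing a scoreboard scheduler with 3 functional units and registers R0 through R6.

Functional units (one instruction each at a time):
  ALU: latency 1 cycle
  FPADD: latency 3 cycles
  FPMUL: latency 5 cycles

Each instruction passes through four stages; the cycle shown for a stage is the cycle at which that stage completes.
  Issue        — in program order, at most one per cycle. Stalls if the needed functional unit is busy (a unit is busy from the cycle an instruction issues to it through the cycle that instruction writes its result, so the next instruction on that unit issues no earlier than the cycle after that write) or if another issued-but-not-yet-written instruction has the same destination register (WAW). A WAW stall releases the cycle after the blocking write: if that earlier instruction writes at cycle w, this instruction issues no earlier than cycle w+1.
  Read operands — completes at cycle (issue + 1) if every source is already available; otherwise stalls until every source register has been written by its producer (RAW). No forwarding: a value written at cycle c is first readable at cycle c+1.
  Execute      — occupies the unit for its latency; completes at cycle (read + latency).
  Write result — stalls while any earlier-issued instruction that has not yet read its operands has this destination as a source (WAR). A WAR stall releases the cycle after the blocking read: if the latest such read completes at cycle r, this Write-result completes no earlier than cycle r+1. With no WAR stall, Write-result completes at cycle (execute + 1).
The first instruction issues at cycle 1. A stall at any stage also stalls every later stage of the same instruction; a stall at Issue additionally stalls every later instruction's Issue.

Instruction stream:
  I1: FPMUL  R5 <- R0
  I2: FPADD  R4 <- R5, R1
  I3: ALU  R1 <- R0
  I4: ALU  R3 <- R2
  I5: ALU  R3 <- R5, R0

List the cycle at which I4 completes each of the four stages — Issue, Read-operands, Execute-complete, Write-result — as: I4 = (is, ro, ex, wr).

  I1 | 1 | 2 | 7 | 8
  I2 | 2 | 9 | 12 | 13   RAW R5: wait I1 write@8
  I3 | 3 | 4 | 5 | 10   WAR R1: wait I2 read@9
  I4 | 11 | 12 | 13 | 14   struct: ALU busy until I3 writes@10
  I5 | 15 | 16 | 17 | 18   struct: ALU busy until I4 writes@14

I4 = (11, 12, 13, 14)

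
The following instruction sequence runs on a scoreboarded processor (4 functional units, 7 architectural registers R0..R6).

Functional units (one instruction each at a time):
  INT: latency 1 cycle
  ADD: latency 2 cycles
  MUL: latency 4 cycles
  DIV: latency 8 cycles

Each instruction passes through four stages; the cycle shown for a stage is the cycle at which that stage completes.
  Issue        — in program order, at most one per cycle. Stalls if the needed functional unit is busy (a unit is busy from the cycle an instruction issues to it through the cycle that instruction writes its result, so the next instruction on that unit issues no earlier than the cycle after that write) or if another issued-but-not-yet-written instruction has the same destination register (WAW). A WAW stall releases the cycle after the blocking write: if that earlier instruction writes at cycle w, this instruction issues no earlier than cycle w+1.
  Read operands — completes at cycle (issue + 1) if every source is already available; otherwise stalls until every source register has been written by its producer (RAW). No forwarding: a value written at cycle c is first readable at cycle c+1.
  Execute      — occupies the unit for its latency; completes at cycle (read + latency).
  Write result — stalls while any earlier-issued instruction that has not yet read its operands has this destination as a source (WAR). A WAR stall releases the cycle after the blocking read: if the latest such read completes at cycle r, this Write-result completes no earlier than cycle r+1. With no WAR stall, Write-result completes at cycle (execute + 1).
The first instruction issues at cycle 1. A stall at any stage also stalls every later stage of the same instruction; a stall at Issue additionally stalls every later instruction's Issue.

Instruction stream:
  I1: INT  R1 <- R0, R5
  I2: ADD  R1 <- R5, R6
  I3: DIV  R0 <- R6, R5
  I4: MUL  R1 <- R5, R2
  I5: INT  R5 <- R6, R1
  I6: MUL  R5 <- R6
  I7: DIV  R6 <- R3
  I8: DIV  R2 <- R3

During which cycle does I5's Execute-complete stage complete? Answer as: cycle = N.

cycle = 18

[I1] 1/2/3/4
[I2] 5/6/8/9  (WAW R1: wait I1 write@4)
[I3] 6/7/15/16
[I4] 10/11/15/16  (WAW R1: wait I2 write@9)
[I5] 11/17/18/19  (RAW R1: wait I4 write@16)
[I6] 20/21/25/26  (WAW R5: wait I5 write@19)
[I7] 21/22/30/31
[I8] 32/33/41/42  (struct: DIV busy until I7 writes@31)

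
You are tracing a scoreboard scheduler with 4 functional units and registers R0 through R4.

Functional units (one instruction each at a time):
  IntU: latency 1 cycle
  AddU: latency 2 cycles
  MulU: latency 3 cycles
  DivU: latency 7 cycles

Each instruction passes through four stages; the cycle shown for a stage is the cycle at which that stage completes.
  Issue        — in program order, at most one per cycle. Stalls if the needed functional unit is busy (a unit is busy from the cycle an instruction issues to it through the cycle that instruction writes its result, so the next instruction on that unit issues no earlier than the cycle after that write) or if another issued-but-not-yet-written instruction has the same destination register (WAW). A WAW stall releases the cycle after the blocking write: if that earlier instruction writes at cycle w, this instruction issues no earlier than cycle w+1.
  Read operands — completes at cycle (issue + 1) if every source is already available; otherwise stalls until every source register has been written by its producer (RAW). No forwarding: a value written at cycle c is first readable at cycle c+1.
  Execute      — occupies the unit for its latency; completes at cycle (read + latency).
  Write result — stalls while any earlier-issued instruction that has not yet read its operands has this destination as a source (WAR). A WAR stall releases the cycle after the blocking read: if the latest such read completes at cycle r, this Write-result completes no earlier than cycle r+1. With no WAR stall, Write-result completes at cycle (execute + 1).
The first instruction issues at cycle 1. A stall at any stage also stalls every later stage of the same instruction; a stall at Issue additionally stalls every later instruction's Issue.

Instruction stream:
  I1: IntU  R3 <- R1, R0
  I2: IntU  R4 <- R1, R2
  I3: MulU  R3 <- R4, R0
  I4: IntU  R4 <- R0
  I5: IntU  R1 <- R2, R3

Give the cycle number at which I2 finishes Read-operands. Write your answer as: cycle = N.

I1  is:1  ro:2  ex:3  wr:4
I2  is:5  ro:6  ex:7  wr:8  — struct: IntU busy until I1 writes@4
I3  is:6  ro:9  ex:12  wr:13  — RAW R4: wait I2 write@8
I4  is:9  ro:10  ex:11  wr:12  — struct: IntU busy until I2 writes@8
I5  is:13  ro:14  ex:15  wr:16  — struct: IntU busy until I4 writes@12

cycle = 6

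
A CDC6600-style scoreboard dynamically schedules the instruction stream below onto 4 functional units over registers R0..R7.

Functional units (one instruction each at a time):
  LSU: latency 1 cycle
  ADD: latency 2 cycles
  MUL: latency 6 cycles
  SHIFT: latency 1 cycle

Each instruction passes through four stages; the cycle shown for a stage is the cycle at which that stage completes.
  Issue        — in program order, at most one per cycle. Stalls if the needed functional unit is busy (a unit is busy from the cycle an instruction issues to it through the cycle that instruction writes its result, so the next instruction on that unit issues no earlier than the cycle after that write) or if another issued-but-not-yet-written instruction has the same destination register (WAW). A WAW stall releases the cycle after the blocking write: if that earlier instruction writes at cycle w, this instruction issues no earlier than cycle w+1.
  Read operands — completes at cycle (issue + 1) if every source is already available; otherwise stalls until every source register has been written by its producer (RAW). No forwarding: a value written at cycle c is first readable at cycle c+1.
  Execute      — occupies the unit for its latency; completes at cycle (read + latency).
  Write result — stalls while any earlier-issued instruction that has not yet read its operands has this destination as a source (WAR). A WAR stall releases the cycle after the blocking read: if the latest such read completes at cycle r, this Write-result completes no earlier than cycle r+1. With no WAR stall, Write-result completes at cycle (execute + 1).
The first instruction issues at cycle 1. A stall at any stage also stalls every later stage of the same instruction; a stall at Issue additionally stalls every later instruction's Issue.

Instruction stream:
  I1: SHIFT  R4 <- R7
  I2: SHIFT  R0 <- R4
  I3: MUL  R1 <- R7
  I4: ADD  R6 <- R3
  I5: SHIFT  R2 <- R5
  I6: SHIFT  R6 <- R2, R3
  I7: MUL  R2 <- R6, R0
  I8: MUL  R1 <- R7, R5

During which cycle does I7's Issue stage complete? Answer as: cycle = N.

cycle = 15

c1: I1→SHIFT
c2: I1 RO
c3: I1 EX
c4: I1 WR R4
c5: I2→SHIFT
c6: I2 RO; I3→MUL
c7: I2 EX; I3 RO; I4→ADD
c8: I2 WR R0; I4 RO
c9: I5→SHIFT
c10: I4 EX; I5 RO
c11: I4 WR R6; I5 EX
c12: I5 WR R2
c13: I3 EX; I6→SHIFT
c14: I3 WR R1; I6 RO
c15: I6 EX; I7→MUL
c16: I6 WR R6
c17: I7 RO
c23: I7 EX
c24: I7 WR R2
c25: I8→MUL
c26: I8 RO
c32: I8 EX
c33: I8 WR R1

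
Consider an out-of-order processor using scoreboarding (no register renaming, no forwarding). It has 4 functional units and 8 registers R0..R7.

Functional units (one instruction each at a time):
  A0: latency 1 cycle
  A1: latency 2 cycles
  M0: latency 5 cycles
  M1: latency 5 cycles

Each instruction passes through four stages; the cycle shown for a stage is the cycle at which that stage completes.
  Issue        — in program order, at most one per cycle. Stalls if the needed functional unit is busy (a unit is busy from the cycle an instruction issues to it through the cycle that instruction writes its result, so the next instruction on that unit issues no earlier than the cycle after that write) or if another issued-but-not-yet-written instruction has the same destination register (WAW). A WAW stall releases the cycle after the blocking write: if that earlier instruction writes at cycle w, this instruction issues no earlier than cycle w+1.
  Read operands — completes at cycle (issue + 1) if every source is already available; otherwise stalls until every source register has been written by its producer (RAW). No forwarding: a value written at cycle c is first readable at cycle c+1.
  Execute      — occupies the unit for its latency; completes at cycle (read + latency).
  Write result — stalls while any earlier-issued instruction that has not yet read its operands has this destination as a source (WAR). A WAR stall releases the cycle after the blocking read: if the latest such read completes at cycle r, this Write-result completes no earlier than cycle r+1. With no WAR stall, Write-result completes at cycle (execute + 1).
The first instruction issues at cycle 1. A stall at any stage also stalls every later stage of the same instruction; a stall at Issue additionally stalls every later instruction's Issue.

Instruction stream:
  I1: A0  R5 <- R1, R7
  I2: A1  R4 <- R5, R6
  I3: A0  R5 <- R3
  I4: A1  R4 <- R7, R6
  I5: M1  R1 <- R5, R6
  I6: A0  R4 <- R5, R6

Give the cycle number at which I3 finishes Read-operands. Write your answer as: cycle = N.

cycle = 6

1) issue 1, read 2, done 3, write 4
2) issue 2, read 5, done 7, write 8  <RAW R5: wait I1 write@4>
3) issue 5, read 6, done 7, write 8  <struct: A0 busy until I1 writes@4>
4) issue 9, read 10, done 12, write 13  <struct: A1 busy until I2 writes@8>
5) issue 10, read 11, done 16, write 17
6) issue 14, read 15, done 16, write 17  <WAW R4: wait I4 write@13>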